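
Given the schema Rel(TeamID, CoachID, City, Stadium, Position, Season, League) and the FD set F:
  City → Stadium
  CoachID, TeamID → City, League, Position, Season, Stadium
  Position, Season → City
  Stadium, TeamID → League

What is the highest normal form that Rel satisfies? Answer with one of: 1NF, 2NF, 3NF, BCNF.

2NF

Candidate key: {CoachID, TeamID}. Prime attributes: {CoachID, TeamID}.
City → Stadium: {City}⁺ = {City, Stadium}, which is not all of the attributes, so the left side is not a superkey — BCNF is violated.
City → Stadium determines the non-prime attribute {Stadium} from a non-superkey — 3NF is violated.
No non-prime attribute depends on a proper subset of any candidate key, so 2NF holds.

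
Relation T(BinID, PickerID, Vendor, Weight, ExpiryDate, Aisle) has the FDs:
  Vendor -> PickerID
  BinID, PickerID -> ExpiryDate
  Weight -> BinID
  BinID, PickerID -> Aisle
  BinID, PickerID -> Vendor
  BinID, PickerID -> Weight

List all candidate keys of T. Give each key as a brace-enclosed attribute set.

{BinID, PickerID} is a candidate key since {BinID, PickerID}⁺ = {Aisle, BinID, ExpiryDate, PickerID, Vendor, Weight} covers every attribute.
{BinID, Vendor} is a candidate key since {BinID, Vendor}⁺ = {Aisle, BinID, ExpiryDate, PickerID, Vendor, Weight} covers every attribute.
{PickerID, Weight} is a candidate key since {PickerID, Weight}⁺ = {Aisle, BinID, ExpiryDate, PickerID, Vendor, Weight} covers every attribute.
{Vendor, Weight} is a candidate key since {Vendor, Weight}⁺ = {Aisle, BinID, ExpiryDate, PickerID, Vendor, Weight} covers every attribute.
No proper subset of any of these is a key, and no other minimal superkey exists.

{BinID, PickerID}, {BinID, Vendor}, {PickerID, Weight}, {Vendor, Weight}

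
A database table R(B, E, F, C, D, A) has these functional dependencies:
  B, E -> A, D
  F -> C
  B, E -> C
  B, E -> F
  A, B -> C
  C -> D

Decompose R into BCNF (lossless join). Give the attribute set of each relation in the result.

Candidate key of the original relation: {B, E}.
In {A, B, C, D, E, F}, {F} is not a superkey ({F}⁺ restricted to this set is {C, D, F}), so split on F -> C, D into {C, D, F} and {A, B, E, F}.
In {C, D, F}, {C} is not a superkey ({C}⁺ restricted to this set is {C, D}), so split on C -> D into {C, D} and {C, F}.
{C, D} has no BCNF violation.
{C, F} has no BCNF violation.
{A, B, E, F} has no BCNF violation.

{A, B, E, F}; {C, D}; {C, F}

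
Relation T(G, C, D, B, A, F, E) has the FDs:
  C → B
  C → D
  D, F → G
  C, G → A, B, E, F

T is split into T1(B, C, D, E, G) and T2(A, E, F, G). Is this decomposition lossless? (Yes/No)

Common attributes: {E, G}; their closure is {E, G}.
Neither T1 nor T2 is contained in that closure, so the decomposition is lossy.

No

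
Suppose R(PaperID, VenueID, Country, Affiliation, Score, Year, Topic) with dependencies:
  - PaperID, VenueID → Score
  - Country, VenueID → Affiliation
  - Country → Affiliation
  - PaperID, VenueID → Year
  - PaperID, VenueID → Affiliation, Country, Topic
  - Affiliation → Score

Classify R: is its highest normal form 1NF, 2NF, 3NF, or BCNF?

Candidate key: {PaperID, VenueID}. Prime attributes: {PaperID, VenueID}.
Country, VenueID → Affiliation: {Country, VenueID}⁺ = {Affiliation, Country, Score, VenueID}, which is not all of the attributes, so the left side is not a superkey — BCNF is violated.
Country, VenueID → Affiliation determines the non-prime attribute {Affiliation} from a non-superkey — 3NF is violated.
Checking every proper subset of each key, none determines a non-prime attribute — 2NF is satisfied.

2NF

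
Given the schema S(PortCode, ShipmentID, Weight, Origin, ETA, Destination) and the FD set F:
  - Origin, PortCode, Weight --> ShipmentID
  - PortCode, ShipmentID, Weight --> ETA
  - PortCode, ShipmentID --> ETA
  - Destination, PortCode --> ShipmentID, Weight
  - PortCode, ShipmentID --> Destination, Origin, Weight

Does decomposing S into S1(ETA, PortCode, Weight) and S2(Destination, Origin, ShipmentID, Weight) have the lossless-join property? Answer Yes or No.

No

S1 ∩ S2 = {Weight}; its closure under F is {Weight}.
Neither S1 nor S2 is contained in that closure, so the decomposition is lossy.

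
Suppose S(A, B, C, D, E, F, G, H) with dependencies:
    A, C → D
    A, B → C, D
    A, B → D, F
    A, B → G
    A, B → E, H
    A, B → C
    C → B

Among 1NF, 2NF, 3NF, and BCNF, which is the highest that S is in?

3NF

Candidate keys: {A, B}, {A, C}. Prime attributes: {A, B, C}.
C → B: {C}⁺ = {B, C}, which is not all of the attributes, so the left side is not a superkey — BCNF is violated.
But every attribute on its right side ({B}) is prime, and the same holds for every other non-superkey FD, so 3NF still holds.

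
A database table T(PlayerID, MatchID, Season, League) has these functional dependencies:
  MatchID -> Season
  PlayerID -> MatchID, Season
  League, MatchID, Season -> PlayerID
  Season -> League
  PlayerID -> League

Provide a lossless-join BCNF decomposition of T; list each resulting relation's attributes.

{League, Season}; {MatchID, PlayerID, Season}

Candidate keys of the original relation: {MatchID}, {PlayerID}.
{League, MatchID, PlayerID, Season}: {Season} determines {League, Season} here but is not a superkey — split on Season -> League, giving {League, Season} and {MatchID, PlayerID, Season}.
{League, Season} is in BCNF.
{MatchID, PlayerID, Season} is in BCNF.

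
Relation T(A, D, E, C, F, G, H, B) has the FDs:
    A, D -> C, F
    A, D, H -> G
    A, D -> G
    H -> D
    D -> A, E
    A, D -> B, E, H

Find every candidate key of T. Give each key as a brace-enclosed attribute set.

Closure of {D} is {A, B, C, D, E, F, G, H}, the whole schema; {D} is a candidate key.
Closure of {H} is {A, B, C, D, E, F, G, H}, the whole schema; {H} is a candidate key.
Any other superkey properly contains one of these, so there are no further candidate keys.

{D}, {H}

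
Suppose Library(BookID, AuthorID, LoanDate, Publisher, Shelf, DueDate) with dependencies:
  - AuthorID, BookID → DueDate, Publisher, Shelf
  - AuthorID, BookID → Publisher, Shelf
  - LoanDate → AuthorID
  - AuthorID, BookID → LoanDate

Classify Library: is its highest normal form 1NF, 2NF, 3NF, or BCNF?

3NF

Candidate keys: {AuthorID, BookID}, {BookID, LoanDate}. Prime attributes: {AuthorID, BookID, LoanDate}.
LoanDate → AuthorID: {LoanDate}⁺ = {AuthorID, LoanDate}, which is not all of the attributes, so the left side is not a superkey — BCNF is violated.
Since {AuthorID} ⊆ prime attributes and every other non-superkey FD also has a prime right side, the schema is in 3NF.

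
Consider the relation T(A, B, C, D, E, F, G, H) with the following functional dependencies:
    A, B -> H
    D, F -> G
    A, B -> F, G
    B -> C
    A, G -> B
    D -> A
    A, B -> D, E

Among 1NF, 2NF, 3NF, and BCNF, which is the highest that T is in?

Candidate keys: {A, B}, {A, G}, {B, D}, {D, F}, {D, G}. Prime attributes: {A, B, D, F, G}.
For B -> C we have {B}⁺ = {B, C}; {B} is not a superkey, so BCNF fails.
B -> C has non-prime {C} on the right and a non-superkey on the left, so 3NF fails.
Since {B} ⊂ {A, B} and {B}⁺ ⊇ {C} with {C} non-prime, there is a partial dependency; 2NF fails.

1NF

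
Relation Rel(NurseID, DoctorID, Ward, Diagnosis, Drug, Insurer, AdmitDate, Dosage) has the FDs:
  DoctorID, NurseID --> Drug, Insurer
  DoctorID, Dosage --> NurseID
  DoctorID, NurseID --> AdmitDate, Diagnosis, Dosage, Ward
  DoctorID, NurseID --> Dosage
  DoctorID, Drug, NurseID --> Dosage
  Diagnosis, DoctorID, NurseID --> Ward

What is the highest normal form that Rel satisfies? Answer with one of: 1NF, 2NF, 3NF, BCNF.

Candidate keys: {DoctorID, Dosage}, {DoctorID, NurseID}. Prime attributes: {DoctorID, Dosage, NurseID}.
Every FD has a superkey on the left, so the relation is in BCNF.

BCNF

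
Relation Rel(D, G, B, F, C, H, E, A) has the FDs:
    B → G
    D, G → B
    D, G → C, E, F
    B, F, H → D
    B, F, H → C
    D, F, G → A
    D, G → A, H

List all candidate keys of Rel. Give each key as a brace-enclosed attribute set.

Closure of {B, D} is {A, B, C, D, E, F, G, H}, the whole schema; {B, D} is a candidate key.
Closure of {D, G} is {A, B, C, D, E, F, G, H}, the whole schema; {D, G} is a candidate key.
Closure of {B, F, H} is {A, B, C, D, E, F, G, H}, the whole schema; {B, F, H} is a candidate key.
These are minimal and exhaustive — every other superkey contains one of them.

{B, D}, {B, F, H}, {D, G}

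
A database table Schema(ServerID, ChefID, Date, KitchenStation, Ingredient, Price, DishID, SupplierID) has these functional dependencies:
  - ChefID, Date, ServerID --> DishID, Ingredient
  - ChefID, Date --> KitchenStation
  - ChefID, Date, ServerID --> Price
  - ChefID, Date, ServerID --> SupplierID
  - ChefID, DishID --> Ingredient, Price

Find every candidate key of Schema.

{ChefID, Date, ServerID} never appear on the right of any FD, so every key must include all of them.
{ChefID, Date, ServerID} is a candidate key since {ChefID, Date, ServerID}⁺ = {ChefID, Date, DishID, Ingredient, KitchenStation, Price, ServerID, SupplierID} covers every attribute.
Every other attribute set either contains this one or has a smaller closure.

{ChefID, Date, ServerID}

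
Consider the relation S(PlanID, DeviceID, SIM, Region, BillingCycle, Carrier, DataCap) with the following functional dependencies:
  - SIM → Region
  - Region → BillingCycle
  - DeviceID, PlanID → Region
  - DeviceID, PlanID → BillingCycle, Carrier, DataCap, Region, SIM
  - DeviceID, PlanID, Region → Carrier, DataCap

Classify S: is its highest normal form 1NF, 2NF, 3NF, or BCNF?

Candidate key: {DeviceID, PlanID}. Prime attributes: {DeviceID, PlanID}.
For SIM → Region we have {SIM}⁺ = {BillingCycle, Region, SIM}; {SIM} is not a superkey, so BCNF fails.
Because {Region} is non-prime and the left side of SIM → Region is not a superkey, the relation is not in 3NF.
Checking every proper subset of each key, none determines a non-prime attribute — 2NF is satisfied.

2NF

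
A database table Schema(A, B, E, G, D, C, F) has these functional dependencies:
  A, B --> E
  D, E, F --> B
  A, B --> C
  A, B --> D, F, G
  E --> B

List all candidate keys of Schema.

Attributes never on any right-hand side: {A} — every candidate key must contain it.
{A, B} is a candidate key since {A, B}⁺ = {A, B, C, D, E, F, G} covers every attribute.
{A, E} is a candidate key since {A, E}⁺ = {A, B, C, D, E, F, G} covers every attribute.
No proper subset of any of these is a key, and no other minimal superkey exists.

{A, B}, {A, E}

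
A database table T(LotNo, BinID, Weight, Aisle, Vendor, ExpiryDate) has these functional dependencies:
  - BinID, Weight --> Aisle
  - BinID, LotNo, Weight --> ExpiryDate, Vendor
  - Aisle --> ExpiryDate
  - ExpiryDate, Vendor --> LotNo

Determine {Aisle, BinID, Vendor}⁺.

Start with {Aisle, BinID, Vendor}.
Aisle --> ExpiryDate applies; add {ExpiryDate} → now {Aisle, BinID, ExpiryDate, Vendor}.
ExpiryDate, Vendor --> LotNo applies; add {LotNo} → now {Aisle, BinID, ExpiryDate, LotNo, Vendor}.
No further FD applies.

{Aisle, BinID, ExpiryDate, LotNo, Vendor}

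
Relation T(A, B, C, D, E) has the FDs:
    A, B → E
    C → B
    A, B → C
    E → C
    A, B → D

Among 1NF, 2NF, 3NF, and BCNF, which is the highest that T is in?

3NF

Candidate keys: {A, B}, {A, C}, {A, E}. Prime attributes: {A, B, C, E}.
C → B breaks BCNF: {C}⁺ = {B, C}, so {C} is not a superkey.
Its right-hand attributes {B} are all prime, as are those of every other non-superkey FD — the relation is in 3NF.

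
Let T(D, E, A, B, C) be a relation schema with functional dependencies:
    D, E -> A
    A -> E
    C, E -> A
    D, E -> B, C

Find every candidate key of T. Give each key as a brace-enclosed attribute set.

{A, D}, {D, E}

Attributes never on any right-hand side: {D} — every candidate key must contain it.
Closure of {A, D} is {A, B, C, D, E}, the whole schema; {A, D} is a candidate key.
Closure of {D, E} is {A, B, C, D, E}, the whole schema; {D, E} is a candidate key.
These are minimal and exhaustive — every other superkey contains one of them.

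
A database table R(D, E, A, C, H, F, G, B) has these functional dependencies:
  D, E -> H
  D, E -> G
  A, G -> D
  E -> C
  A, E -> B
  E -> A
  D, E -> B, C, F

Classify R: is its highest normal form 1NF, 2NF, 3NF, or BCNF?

1NF

Candidate keys: {D, E}, {E, G}. Prime attributes: {D, E, G}.
A, G -> D: {A, G}⁺ = {A, D, G}, which is not all of the attributes, so the left side is not a superkey — BCNF is violated.
Because {C} is non-prime and the left side of E -> C is not a superkey, the relation is not in 3NF.
The proper key subset {E} of {D, E} determines non-prime {A, B, C}, so the relation is not even in 2NF.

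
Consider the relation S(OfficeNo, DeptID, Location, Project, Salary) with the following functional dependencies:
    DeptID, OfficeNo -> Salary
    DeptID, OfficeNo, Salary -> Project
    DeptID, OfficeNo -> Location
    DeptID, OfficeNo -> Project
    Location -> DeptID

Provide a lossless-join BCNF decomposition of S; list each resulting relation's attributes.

{DeptID, Location}; {Location, OfficeNo, Project, Salary}

Candidate keys of the original relation: {DeptID, OfficeNo}, {Location, OfficeNo}.
{DeptID, Location, OfficeNo, Project, Salary}: {Location} determines {DeptID, Location} here but is not a superkey — split on Location -> DeptID, giving {DeptID, Location} and {Location, OfficeNo, Project, Salary}.
{DeptID, Location} has no BCNF violation.
{Location, OfficeNo, Project, Salary} has no BCNF violation.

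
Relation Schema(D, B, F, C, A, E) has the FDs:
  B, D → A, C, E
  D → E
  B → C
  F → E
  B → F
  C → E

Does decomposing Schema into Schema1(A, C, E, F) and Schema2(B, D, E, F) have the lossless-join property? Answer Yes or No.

No

Schema1 ∩ Schema2 = {E, F}; its closure under F is {E, F}.
Schema1 ⊄ {E, F} and Schema2 ⊄ {E, F}, so the split is lossy.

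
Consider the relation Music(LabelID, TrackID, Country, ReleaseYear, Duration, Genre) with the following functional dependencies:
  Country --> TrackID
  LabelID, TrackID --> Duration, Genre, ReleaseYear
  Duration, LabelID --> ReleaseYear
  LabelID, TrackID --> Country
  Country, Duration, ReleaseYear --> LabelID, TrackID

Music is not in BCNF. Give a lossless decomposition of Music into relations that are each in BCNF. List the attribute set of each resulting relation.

{Country, Duration, Genre, LabelID}; {Country, TrackID}; {Duration, LabelID, ReleaseYear}

Candidate keys of the original relation: {Country, Duration, ReleaseYear}, {Country, LabelID}, {LabelID, TrackID}.
Within {Country, Duration, Genre, LabelID, ReleaseYear, TrackID}: {Country}⁺ ∩ {Country, Duration, Genre, LabelID, ReleaseYear, TrackID} = {Country, TrackID}, not the whole set, so Country --> TrackID violates BCNF; decompose into {Country, TrackID} and {Country, Duration, Genre, LabelID, ReleaseYear}.
{Country, TrackID}: every determinant is a superkey — BCNF.
Within {Country, Duration, Genre, LabelID, ReleaseYear}: {Duration, LabelID}⁺ ∩ {Country, Duration, Genre, LabelID, ReleaseYear} = {Duration, LabelID, ReleaseYear}, not the whole set, so Duration, LabelID --> ReleaseYear violates BCNF; decompose into {Duration, LabelID, ReleaseYear} and {Country, Duration, Genre, LabelID}.
{Duration, LabelID, ReleaseYear}: every determinant is a superkey — BCNF.
{Country, Duration, Genre, LabelID}: every determinant is a superkey — BCNF.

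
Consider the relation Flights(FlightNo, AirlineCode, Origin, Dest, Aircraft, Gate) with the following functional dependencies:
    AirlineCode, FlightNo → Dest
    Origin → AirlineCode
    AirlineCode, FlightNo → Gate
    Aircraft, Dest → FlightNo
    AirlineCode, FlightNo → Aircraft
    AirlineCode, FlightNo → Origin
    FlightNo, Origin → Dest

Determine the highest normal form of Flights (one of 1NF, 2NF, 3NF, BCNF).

3NF

Candidate keys: {Aircraft, AirlineCode, Dest}, {Aircraft, Dest, Origin}, {AirlineCode, FlightNo}, {FlightNo, Origin}. Prime attributes: {Aircraft, AirlineCode, Dest, FlightNo, Origin}.
Origin → AirlineCode: {Origin}⁺ = {AirlineCode, Origin}, which is not all of the attributes, so the left side is not a superkey — BCNF is violated.
But every attribute on its right side ({AirlineCode}) is prime, and the same holds for every other non-superkey FD, so 3NF still holds.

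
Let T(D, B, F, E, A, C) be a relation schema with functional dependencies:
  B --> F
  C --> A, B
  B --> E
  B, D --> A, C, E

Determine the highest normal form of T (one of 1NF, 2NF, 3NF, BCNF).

1NF

Candidate keys: {B, D}, {C, D}. Prime attributes: {B, C, D}.
B --> F breaks BCNF: {B}⁺ = {B, E, F}, so {B} is not a superkey.
Because {F} is non-prime and the left side of B --> F is not a superkey, the relation is not in 3NF.
The proper key subset {B} of {B, D} determines non-prime {E, F}, so the relation is not even in 2NF.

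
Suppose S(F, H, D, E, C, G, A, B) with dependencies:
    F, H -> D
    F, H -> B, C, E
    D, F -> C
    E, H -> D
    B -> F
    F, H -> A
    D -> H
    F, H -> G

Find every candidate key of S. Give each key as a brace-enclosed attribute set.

{B, D}, {B, H}, {D, F}, {F, H}

{B, D} is a candidate key since {B, D}⁺ = {A, B, C, D, E, F, G, H} covers every attribute.
{B, H} is a candidate key since {B, H}⁺ = {A, B, C, D, E, F, G, H} covers every attribute.
{D, F} is a candidate key since {D, F}⁺ = {A, B, C, D, E, F, G, H} covers every attribute.
{F, H} is a candidate key since {F, H}⁺ = {A, B, C, D, E, F, G, H} covers every attribute.
Any other superkey properly contains one of these, so there are no further candidate keys.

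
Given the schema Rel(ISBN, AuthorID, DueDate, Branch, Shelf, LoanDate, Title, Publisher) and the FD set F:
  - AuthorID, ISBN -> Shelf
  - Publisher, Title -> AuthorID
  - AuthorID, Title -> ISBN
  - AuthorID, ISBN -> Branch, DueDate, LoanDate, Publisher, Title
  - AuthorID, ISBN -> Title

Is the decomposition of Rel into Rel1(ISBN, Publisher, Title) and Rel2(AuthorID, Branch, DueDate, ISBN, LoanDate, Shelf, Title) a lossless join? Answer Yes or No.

No

The shared attributes are {ISBN, Title} and {ISBN, Title}⁺ = {ISBN, Title}.
The closure covers neither Rel1 nor Rel2 entirely; the join is not lossless.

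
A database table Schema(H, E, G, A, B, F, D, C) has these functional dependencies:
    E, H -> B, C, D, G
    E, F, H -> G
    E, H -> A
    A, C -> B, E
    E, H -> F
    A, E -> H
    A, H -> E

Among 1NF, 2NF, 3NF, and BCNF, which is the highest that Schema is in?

Candidate keys: {A, C}, {A, E}, {A, H}, {E, H}. Prime attributes: {A, C, E, H}.
The left-hand side of every FD is a superkey, so BCNF is satisfied.

BCNF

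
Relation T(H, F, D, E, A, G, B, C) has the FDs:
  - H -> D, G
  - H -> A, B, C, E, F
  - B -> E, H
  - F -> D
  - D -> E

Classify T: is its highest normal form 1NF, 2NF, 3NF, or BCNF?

Candidate keys: {B}, {H}. Prime attributes: {B, H}.
F -> D: {F}⁺ = {D, E, F}, which is not all of the attributes, so the left side is not a superkey — BCNF is violated.
Because {D} is non-prime and the left side of F -> D is not a superkey, the relation is not in 3NF.
With only single-attribute keys there can be no partial dependency, so 2NF holds.

2NF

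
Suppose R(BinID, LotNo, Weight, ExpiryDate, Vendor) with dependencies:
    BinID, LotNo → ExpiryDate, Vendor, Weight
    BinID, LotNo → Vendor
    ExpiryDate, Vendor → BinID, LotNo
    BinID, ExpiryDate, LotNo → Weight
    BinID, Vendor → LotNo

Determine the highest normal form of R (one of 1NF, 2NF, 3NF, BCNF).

BCNF

Candidate keys: {BinID, LotNo}, {BinID, Vendor}, {ExpiryDate, Vendor}. Prime attributes: {BinID, ExpiryDate, LotNo, Vendor}.
Each dependency's left side is a superkey — BCNF holds.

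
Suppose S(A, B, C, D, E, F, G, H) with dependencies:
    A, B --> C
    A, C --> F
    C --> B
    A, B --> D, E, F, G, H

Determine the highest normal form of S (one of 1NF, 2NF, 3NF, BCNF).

Candidate keys: {A, B}, {A, C}. Prime attributes: {A, B, C}.
C --> B: {C}⁺ = {B, C}, which is not all of the attributes, so the left side is not a superkey — BCNF is violated.
Since {B} ⊆ prime attributes and every other non-superkey FD also has a prime right side, the schema is in 3NF.

3NF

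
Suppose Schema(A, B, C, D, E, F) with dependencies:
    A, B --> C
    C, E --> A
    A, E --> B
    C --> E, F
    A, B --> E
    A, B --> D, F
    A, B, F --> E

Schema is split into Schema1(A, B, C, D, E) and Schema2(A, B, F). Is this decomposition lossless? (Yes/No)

Yes

The shared attributes are {A, B} and {A, B}⁺ = {A, B, C, D, E, F}.
Schema1 is contained in that closure, so Schema1 ∩ Schema2 --> Schema1 holds and the join is lossless.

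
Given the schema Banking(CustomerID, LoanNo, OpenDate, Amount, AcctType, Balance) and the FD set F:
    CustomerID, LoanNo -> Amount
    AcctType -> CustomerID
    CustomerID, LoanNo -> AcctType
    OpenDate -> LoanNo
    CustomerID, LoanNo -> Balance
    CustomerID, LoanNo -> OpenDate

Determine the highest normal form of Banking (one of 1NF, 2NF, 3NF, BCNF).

Candidate keys: {AcctType, LoanNo}, {AcctType, OpenDate}, {CustomerID, LoanNo}, {CustomerID, OpenDate}. Prime attributes: {AcctType, CustomerID, LoanNo, OpenDate}.
AcctType -> CustomerID: {AcctType}⁺ = {AcctType, CustomerID}, which is not all of the attributes, so the left side is not a superkey — BCNF is violated.
But every attribute on its right side ({CustomerID}) is prime, and the same holds for every other non-superkey FD, so 3NF still holds.

3NF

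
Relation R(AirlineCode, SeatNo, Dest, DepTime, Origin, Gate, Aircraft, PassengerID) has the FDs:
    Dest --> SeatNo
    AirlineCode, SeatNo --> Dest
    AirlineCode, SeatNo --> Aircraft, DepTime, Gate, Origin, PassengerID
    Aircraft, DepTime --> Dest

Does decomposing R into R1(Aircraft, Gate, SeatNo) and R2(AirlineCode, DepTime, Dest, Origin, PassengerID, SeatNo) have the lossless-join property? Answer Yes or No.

Common attributes: {SeatNo}; their closure is {SeatNo}.
Neither R1 nor R2 is contained in that closure, so the decomposition is lossy.

No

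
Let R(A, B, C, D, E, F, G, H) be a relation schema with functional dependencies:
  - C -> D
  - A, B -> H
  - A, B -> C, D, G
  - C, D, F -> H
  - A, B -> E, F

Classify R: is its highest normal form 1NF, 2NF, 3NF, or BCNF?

Candidate key: {A, B}. Prime attributes: {A, B}.
C -> D: {C}⁺ = {C, D}, which is not all of the attributes, so the left side is not a superkey — BCNF is violated.
Because {D} is non-prime and the left side of C -> D is not a superkey, the relation is not in 3NF.
Checking every proper subset of each key, none determines a non-prime attribute — 2NF is satisfied.

2NF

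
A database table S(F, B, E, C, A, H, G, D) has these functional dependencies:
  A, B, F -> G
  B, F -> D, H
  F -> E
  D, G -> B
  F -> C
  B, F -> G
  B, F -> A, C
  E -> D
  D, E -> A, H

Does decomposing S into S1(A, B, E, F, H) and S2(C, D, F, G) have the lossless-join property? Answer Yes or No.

S1 ∩ S2 = {F}; its closure under F is {A, C, D, E, F, H}.
Neither S1 nor S2 is contained in that closure, so the decomposition is lossy.

No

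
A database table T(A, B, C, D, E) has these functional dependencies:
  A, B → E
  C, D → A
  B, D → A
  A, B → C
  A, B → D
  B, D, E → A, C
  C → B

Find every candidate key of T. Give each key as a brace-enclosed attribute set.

{A, B} is a candidate key since {A, B}⁺ = {A, B, C, D, E} covers every attribute.
{A, C} is a candidate key since {A, C}⁺ = {A, B, C, D, E} covers every attribute.
{B, D} is a candidate key since {B, D}⁺ = {A, B, C, D, E} covers every attribute.
{C, D} is a candidate key since {C, D}⁺ = {A, B, C, D, E} covers every attribute.
Any other superkey properly contains one of these, so there are no further candidate keys.

{A, B}, {A, C}, {B, D}, {C, D}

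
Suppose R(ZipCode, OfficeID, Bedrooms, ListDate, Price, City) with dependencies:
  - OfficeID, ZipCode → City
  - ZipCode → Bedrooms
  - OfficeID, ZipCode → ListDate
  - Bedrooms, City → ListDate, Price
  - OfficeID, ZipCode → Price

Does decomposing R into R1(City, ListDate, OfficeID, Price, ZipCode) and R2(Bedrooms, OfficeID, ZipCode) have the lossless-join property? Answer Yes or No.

R1 ∩ R2 = {OfficeID, ZipCode}; its closure under F is {Bedrooms, City, ListDate, OfficeID, Price, ZipCode}.
Since R1 ⊆ {Bedrooms, City, ListDate, OfficeID, Price, ZipCode}, the intersection is a superkey of R1; the decomposition is lossless.

Yes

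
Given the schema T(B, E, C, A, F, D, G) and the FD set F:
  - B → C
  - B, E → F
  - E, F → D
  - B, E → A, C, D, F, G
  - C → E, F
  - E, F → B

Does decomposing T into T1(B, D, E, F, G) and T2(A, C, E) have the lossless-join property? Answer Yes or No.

Common attributes: {E}; their closure is {E}.
Neither T1 nor T2 is contained in that closure, so the decomposition is lossy.

No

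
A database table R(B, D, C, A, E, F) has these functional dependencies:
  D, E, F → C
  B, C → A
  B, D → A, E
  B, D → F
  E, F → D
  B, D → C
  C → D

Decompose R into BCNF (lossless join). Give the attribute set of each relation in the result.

Candidate keys of the original relation: {B, C}, {B, D}, {B, E, F}.
{A, B, C, D, E, F}: {D, E, F} determines {C, D, E, F} here but is not a superkey — split on D, E, F → C, giving {C, D, E, F} and {A, B, D, E, F}.
{C, D, E, F}: {C} determines {C, D} here but is not a superkey — split on C → D, giving {C, D} and {C, E, F}.
{C, D}: every determinant is a superkey — BCNF.
{C, E, F}: every determinant is a superkey — BCNF.
{A, B, D, E, F}: {E, F} determines {D, E, F} here but is not a superkey — split on E, F → D, giving {D, E, F} and {A, B, E, F}.
{D, E, F}: every determinant is a superkey — BCNF.
{A, B, E, F}: every determinant is a superkey — BCNF.

{A, B, E, F}; {C, D}; {C, E, F}; {D, E, F}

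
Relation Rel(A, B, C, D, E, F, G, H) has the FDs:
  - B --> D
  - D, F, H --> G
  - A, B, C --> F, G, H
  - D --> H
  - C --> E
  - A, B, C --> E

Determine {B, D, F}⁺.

{B, D, F, G, H}

Start with {B, D, F}.
D --> H applies; add {H} → now {B, D, F, H}.
D, F, H --> G applies; add {G} → now {B, D, F, G, H}.
No further FD applies.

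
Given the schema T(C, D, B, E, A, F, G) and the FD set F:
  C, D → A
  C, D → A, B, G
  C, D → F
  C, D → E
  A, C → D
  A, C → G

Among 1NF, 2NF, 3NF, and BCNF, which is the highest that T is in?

Candidate keys: {A, C}, {C, D}. Prime attributes: {A, C, D}.
Every FD has a superkey on the left, so the relation is in BCNF.

BCNF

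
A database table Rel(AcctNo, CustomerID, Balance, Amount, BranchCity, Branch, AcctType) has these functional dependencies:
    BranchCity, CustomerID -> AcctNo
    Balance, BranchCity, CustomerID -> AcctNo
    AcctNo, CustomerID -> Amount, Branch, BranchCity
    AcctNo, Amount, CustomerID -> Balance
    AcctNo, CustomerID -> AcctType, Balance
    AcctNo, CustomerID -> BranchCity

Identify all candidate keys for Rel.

{CustomerID} never appears on the right of any FD, so every key must include it.
{AcctNo, CustomerID}⁺ = {AcctNo, AcctType, Amount, Balance, Branch, BranchCity, CustomerID}, which is every attribute, so {AcctNo, CustomerID} is a candidate key.
{BranchCity, CustomerID}⁺ = {AcctNo, AcctType, Amount, Balance, Branch, BranchCity, CustomerID}, which is every attribute, so {BranchCity, CustomerID} is a candidate key.
No proper subset of any of these is a key, and no other minimal superkey exists.

{AcctNo, CustomerID}, {BranchCity, CustomerID}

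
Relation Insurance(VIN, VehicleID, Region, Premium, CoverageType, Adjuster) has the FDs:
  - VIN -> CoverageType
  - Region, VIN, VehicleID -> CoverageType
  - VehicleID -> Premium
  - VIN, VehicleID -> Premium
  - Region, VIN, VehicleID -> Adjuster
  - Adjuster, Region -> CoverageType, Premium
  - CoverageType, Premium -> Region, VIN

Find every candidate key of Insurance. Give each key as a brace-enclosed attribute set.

{Adjuster, Region, VehicleID}, {CoverageType, VehicleID}, {VIN, VehicleID}

Attributes never on any right-hand side: {VehicleID} — every candidate key must contain it.
{CoverageType, VehicleID}⁺ = {Adjuster, CoverageType, Premium, Region, VIN, VehicleID} — all of the relation — so {CoverageType, VehicleID} is a candidate key.
{VIN, VehicleID}⁺ = {Adjuster, CoverageType, Premium, Region, VIN, VehicleID} — all of the relation — so {VIN, VehicleID} is a candidate key.
{Adjuster, Region, VehicleID}⁺ = {Adjuster, CoverageType, Premium, Region, VIN, VehicleID} — all of the relation — so {Adjuster, Region, VehicleID} is a candidate key.
Any other superkey properly contains one of these, so there are no further candidate keys.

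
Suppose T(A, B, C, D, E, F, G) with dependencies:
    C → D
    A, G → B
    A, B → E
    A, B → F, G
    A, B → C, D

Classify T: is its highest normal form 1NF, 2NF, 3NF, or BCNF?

Candidate keys: {A, B}, {A, G}. Prime attributes: {A, B, G}.
C → D breaks BCNF: {C}⁺ = {C, D}, so {C} is not a superkey.
C → D has non-prime {D} on the right and a non-superkey on the left, so 3NF fails.
Checking every proper subset of each key, none determines a non-prime attribute — 2NF is satisfied.

2NF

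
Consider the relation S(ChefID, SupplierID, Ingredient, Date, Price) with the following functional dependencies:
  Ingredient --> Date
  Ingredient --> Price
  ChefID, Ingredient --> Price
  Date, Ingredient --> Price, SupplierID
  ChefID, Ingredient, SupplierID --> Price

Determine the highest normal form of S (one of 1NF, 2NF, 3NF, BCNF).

1NF

Candidate key: {ChefID, Ingredient}. Prime attributes: {ChefID, Ingredient}.
Ingredient --> Date: {Ingredient}⁺ = {Date, Ingredient, Price, SupplierID}, which is not all of the attributes, so the left side is not a superkey — BCNF is violated.
Because {Date} is non-prime and the left side of Ingredient --> Date is not a superkey, the relation is not in 3NF.
{Ingredient} is a proper subset of the key {ChefID, Ingredient}, and {Ingredient}⁺ contains the non-prime attributes {Date, Price, SupplierID} — a partial dependency, so 2NF is violated.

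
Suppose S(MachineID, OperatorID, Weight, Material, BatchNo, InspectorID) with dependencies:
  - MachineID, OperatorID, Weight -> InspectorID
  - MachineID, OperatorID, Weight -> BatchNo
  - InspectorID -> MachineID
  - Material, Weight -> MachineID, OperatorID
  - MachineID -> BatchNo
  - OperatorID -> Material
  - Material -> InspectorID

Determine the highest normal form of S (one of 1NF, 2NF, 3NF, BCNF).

Candidate keys: {Material, Weight}, {OperatorID, Weight}. Prime attributes: {Material, OperatorID, Weight}.
InspectorID -> MachineID: {InspectorID}⁺ = {BatchNo, InspectorID, MachineID}, which is not all of the attributes, so the left side is not a superkey — BCNF is violated.
InspectorID -> MachineID has non-prime {MachineID} on the right and a non-superkey on the left, so 3NF fails.
The proper key subset {Material} of {Material, Weight} determines non-prime {BatchNo, InspectorID, MachineID}, so the relation is not even in 2NF.

1NF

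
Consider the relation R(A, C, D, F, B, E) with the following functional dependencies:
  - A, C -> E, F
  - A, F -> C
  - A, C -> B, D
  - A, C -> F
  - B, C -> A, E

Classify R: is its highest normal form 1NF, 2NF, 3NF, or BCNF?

BCNF

Candidate keys: {A, C}, {A, F}, {B, C}. Prime attributes: {A, B, C, F}.
Each dependency's left side is a superkey — BCNF holds.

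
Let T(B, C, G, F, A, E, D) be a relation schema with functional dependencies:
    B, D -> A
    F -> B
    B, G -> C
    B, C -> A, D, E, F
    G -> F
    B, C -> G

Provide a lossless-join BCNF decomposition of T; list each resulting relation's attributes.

Candidate keys of the original relation: {B, C}, {C, F}, {G}.
In {A, B, C, D, E, F, G}, {B, D} is not a superkey ({B, D}⁺ restricted to this set is {A, B, D}), so split on B, D -> A into {A, B, D} and {B, C, D, E, F, G}.
{A, B, D} is in BCNF.
In {B, C, D, E, F, G}, {F} is not a superkey ({F}⁺ restricted to this set is {B, F}), so split on F -> B into {B, F} and {C, D, E, F, G}.
{B, F} is in BCNF.
{C, D, E, F, G} is in BCNF.

{A, B, D}; {B, F}; {C, D, E, F, G}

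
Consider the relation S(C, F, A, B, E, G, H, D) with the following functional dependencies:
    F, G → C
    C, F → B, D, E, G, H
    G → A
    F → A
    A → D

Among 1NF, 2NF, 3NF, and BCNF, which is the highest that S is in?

Candidate keys: {C, F}, {F, G}. Prime attributes: {C, F, G}.
For G → A we have {G}⁺ = {A, D, G}; {G} is not a superkey, so BCNF fails.
G → A has non-prime {A} on the right and a non-superkey on the left, so 3NF fails.
The proper key subset {F} of {C, F} determines non-prime {A, D}, so the relation is not even in 2NF.

1NF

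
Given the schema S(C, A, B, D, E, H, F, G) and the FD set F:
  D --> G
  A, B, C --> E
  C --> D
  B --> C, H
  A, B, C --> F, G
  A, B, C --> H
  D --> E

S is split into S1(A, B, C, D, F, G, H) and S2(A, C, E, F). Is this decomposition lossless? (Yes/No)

S1 ∩ S2 = {A, C, F}; its closure under F is {A, C, D, E, F, G}.
Since S2 ⊆ {A, C, D, E, F, G}, the intersection is a superkey of S2; the decomposition is lossless.

Yes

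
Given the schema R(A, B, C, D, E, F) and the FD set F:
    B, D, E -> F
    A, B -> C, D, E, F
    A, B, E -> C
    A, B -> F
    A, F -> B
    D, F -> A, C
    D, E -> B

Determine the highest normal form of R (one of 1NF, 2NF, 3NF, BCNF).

BCNF

Candidate keys: {A, B}, {A, F}, {D, E}, {D, F}. Prime attributes: {A, B, D, E, F}.
The left-hand side of every FD is a superkey, so BCNF is satisfied.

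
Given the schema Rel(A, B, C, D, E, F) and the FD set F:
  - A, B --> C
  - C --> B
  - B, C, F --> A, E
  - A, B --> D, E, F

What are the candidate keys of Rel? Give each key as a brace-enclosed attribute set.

{A, B}⁺ = {A, B, C, D, E, F}, which is every attribute, so {A, B} is a candidate key.
{A, C}⁺ = {A, B, C, D, E, F}, which is every attribute, so {A, C} is a candidate key.
{C, F}⁺ = {A, B, C, D, E, F}, which is every attribute, so {C, F} is a candidate key.
No proper subset of any of these is a key, and no other minimal superkey exists.

{A, B}, {A, C}, {C, F}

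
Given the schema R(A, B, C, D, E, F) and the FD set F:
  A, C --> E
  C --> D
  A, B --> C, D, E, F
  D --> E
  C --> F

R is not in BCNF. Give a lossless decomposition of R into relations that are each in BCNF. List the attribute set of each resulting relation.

Candidate key of the original relation: {A, B}.
{A, B, C, D, E, F}: {A, C} determines {A, C, D, E, F} here but is not a superkey — split on A, C --> D, E, F, giving {A, C, D, E, F} and {A, B, C}.
{A, C, D, E, F}: {C} determines {C, D, E, F} here but is not a superkey — split on C --> D, E, F, giving {C, D, E, F} and {A, C}.
{C, D, E, F}: {D} determines {D, E} here but is not a superkey — split on D --> E, giving {D, E} and {C, D, F}.
{D, E}: every determinant is a superkey — BCNF.
{C, D, F}: every determinant is a superkey — BCNF.
{A, C}: every determinant is a superkey — BCNF.
{A, B, C}: every determinant is a superkey — BCNF.

{A, B, C}; {C, D, F}; {D, E}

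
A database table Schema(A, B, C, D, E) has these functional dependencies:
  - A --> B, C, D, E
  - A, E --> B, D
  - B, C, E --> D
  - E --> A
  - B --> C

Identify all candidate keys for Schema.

{A}⁺ = {A, B, C, D, E}, which is every attribute, so {A} is a candidate key.
{E}⁺ = {A, B, C, D, E}, which is every attribute, so {E} is a candidate key.
No proper subset of any of these is a key, and no other minimal superkey exists.

{A}, {E}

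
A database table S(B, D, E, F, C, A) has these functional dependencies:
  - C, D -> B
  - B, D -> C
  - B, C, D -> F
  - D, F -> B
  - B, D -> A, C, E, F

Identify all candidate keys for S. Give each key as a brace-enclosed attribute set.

Attributes never on any right-hand side: {D} — every candidate key must contain it.
{B, D}⁺ = {A, B, C, D, E, F}, which is every attribute, so {B, D} is a candidate key.
{C, D}⁺ = {A, B, C, D, E, F}, which is every attribute, so {C, D} is a candidate key.
{D, F}⁺ = {A, B, C, D, E, F}, which is every attribute, so {D, F} is a candidate key.
These are minimal and exhaustive — every other superkey contains one of them.

{B, D}, {C, D}, {D, F}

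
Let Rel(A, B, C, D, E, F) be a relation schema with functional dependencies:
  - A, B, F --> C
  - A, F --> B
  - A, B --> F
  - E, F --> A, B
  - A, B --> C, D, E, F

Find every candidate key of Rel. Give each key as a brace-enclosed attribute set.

{A, B}⁺ = {A, B, C, D, E, F}, which is every attribute, so {A, B} is a candidate key.
{A, F}⁺ = {A, B, C, D, E, F}, which is every attribute, so {A, F} is a candidate key.
{E, F}⁺ = {A, B, C, D, E, F}, which is every attribute, so {E, F} is a candidate key.
Any other superkey properly contains one of these, so there are no further candidate keys.

{A, B}, {A, F}, {E, F}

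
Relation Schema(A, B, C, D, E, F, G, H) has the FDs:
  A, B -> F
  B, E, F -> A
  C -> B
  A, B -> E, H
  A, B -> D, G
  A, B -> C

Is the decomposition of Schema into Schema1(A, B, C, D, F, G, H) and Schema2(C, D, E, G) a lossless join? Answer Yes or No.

The shared attributes are {C, D, G} and {C, D, G}⁺ = {B, C, D, G}.
Neither Schema1 nor Schema2 is contained in that closure, so the decomposition is lossy.

No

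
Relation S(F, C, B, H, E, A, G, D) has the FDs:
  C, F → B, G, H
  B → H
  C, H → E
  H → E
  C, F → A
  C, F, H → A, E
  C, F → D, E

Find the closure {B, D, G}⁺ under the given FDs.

{B, D, E, G, H}

Start with {B, D, G}.
B → H applies; add {H} → now {B, D, G, H}.
H → E applies; add {E} → now {B, D, E, G, H}.
No further FD applies.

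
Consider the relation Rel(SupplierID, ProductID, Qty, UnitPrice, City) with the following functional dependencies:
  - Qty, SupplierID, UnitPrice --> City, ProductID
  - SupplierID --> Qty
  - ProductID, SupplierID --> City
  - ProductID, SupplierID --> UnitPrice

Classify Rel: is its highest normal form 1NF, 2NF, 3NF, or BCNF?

Candidate keys: {ProductID, SupplierID}, {SupplierID, UnitPrice}. Prime attributes: {ProductID, SupplierID, UnitPrice}.
SupplierID --> Qty breaks BCNF: {SupplierID}⁺ = {Qty, SupplierID}, so {SupplierID} is not a superkey.
SupplierID --> Qty has non-prime {Qty} on the right and a non-superkey on the left, so 3NF fails.
{SupplierID} is a proper subset of the key {ProductID, SupplierID}, and {SupplierID}⁺ contains the non-prime attribute {Qty} — a partial dependency, so 2NF is violated.

1NF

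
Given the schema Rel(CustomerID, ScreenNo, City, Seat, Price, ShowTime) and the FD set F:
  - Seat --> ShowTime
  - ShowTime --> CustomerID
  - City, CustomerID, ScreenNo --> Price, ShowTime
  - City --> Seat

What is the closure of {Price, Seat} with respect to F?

{CustomerID, Price, Seat, ShowTime}

Start with {Price, Seat}.
Seat --> ShowTime applies; add {ShowTime} → now {Price, Seat, ShowTime}.
ShowTime --> CustomerID applies; add {CustomerID} → now {CustomerID, Price, Seat, ShowTime}.
No further FD applies.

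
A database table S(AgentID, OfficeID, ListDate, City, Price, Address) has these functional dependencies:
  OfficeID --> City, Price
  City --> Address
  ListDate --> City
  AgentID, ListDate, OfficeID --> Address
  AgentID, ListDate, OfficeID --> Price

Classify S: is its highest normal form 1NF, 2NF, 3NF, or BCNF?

1NF

Candidate key: {AgentID, ListDate, OfficeID}. Prime attributes: {AgentID, ListDate, OfficeID}.
OfficeID --> City, Price breaks BCNF: {OfficeID}⁺ = {Address, City, OfficeID, Price}, so {OfficeID} is not a superkey.
OfficeID --> City, Price has non-prime {City, Price} on the right and a non-superkey on the left, so 3NF fails.
The proper key subset {ListDate} of {AgentID, ListDate, OfficeID} determines non-prime {Address, City}, so the relation is not even in 2NF.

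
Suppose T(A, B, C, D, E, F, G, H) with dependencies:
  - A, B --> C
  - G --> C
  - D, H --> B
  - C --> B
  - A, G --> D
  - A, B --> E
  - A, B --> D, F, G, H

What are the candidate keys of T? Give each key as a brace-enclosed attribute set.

{A, B}, {A, C}, {A, D, H}, {A, G}

Attributes never on any right-hand side: {A} — every candidate key must contain it.
{A, B}⁺ = {A, B, C, D, E, F, G, H} — all of the relation — so {A, B} is a candidate key.
{A, C}⁺ = {A, B, C, D, E, F, G, H} — all of the relation — so {A, C} is a candidate key.
{A, G}⁺ = {A, B, C, D, E, F, G, H} — all of the relation — so {A, G} is a candidate key.
{A, D, H}⁺ = {A, B, C, D, E, F, G, H} — all of the relation — so {A, D, H} is a candidate key.
No proper subset of any of these is a key, and no other minimal superkey exists.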